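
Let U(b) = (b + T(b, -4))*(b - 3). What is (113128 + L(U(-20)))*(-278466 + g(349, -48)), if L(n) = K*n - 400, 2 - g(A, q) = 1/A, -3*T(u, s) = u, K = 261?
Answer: -18733953167616/349 ≈ -5.3679e+10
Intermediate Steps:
T(u, s) = -u/3
U(b) = 2*b*(-3 + b)/3 (U(b) = (b - b/3)*(b - 3) = (2*b/3)*(-3 + b) = 2*b*(-3 + b)/3)
g(A, q) = 2 - 1/A
L(n) = -400 + 261*n (L(n) = 261*n - 400 = -400 + 261*n)
(113128 + L(U(-20)))*(-278466 + g(349, -48)) = (113128 + (-400 + 261*((2/3)*(-20)*(-3 - 20))))*(-278466 + (2 - 1/349)) = (113128 + (-400 + 261*((2/3)*(-20)*(-23))))*(-278466 + (2 - 1*1/349)) = (113128 + (-400 + 261*(920/3)))*(-278466 + (2 - 1/349)) = (113128 + (-400 + 80040))*(-278466 + 697/349) = (113128 + 79640)*(-97183937/349) = 192768*(-97183937/349) = -18733953167616/349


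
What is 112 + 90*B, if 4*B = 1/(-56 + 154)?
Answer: 21997/196 ≈ 112.23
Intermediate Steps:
B = 1/392 (B = 1/(4*(-56 + 154)) = (¼)/98 = (¼)*(1/98) = 1/392 ≈ 0.0025510)
112 + 90*B = 112 + 90*(1/392) = 112 + 45/196 = 21997/196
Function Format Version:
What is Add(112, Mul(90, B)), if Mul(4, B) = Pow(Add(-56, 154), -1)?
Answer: Rational(21997, 196) ≈ 112.23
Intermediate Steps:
B = Rational(1, 392) (B = Mul(Rational(1, 4), Pow(Add(-56, 154), -1)) = Mul(Rational(1, 4), Pow(98, -1)) = Mul(Rational(1, 4), Rational(1, 98)) = Rational(1, 392) ≈ 0.0025510)
Add(112, Mul(90, B)) = Add(112, Mul(90, Rational(1, 392))) = Add(112, Rational(45, 196)) = Rational(21997, 196)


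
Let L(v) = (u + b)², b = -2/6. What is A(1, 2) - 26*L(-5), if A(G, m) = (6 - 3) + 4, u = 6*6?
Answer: -297611/9 ≈ -33068.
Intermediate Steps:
b = -⅓ (b = -2*⅙ = -⅓ ≈ -0.33333)
u = 36
A(G, m) = 7 (A(G, m) = 3 + 4 = 7)
L(v) = 11449/9 (L(v) = (36 - ⅓)² = (107/3)² = 11449/9)
A(1, 2) - 26*L(-5) = 7 - 26*11449/9 = 7 - 297674/9 = -297611/9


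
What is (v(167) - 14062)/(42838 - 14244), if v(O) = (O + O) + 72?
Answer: -6828/14297 ≈ -0.47758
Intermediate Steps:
v(O) = 72 + 2*O (v(O) = 2*O + 72 = 72 + 2*O)
(v(167) - 14062)/(42838 - 14244) = ((72 + 2*167) - 14062)/(42838 - 14244) = ((72 + 334) - 14062)/28594 = (406 - 14062)*(1/28594) = -13656*1/28594 = -6828/14297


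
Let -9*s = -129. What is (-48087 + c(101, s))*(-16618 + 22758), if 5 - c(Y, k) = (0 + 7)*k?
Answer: -887518580/3 ≈ -2.9584e+8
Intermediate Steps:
s = 43/3 (s = -⅑*(-129) = 43/3 ≈ 14.333)
c(Y, k) = 5 - 7*k (c(Y, k) = 5 - (0 + 7)*k = 5 - 7*k)
(-48087 + c(101, s))*(-16618 + 22758) = (-48087 + (5 - 7*43/3))*(-16618 + 22758) = (-48087 + (5 - 301/3))*6140 = (-48087 - 286/3)*6140 = -144547/3*6140 = -887518580/3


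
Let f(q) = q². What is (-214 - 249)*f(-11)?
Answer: -56023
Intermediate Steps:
(-214 - 249)*f(-11) = (-214 - 249)*(-11)² = -463*121 = -56023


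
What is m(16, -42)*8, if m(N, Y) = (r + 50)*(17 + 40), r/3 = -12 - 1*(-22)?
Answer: 36480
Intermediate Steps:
r = 30 (r = 3*(-12 - 1*(-22)) = 3*(-12 + 22) = 3*10 = 30)
m(N, Y) = 4560 (m(N, Y) = (30 + 50)*(17 + 40) = 80*57 = 4560)
m(16, -42)*8 = 4560*8 = 36480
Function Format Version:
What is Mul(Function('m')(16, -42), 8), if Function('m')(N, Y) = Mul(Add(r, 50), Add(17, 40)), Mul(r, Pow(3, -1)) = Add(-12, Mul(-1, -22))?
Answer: 36480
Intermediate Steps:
r = 30 (r = Mul(3, Add(-12, Mul(-1, -22))) = Mul(3, Add(-12, 22)) = Mul(3, 10) = 30)
Function('m')(N, Y) = 4560 (Function('m')(N, Y) = Mul(Add(30, 50), Add(17, 40)) = Mul(80, 57) = 4560)
Mul(Function('m')(16, -42), 8) = Mul(4560, 8) = 36480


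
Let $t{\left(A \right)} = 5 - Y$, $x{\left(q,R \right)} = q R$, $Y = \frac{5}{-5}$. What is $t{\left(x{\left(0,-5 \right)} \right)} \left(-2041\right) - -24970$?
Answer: $12724$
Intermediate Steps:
$Y = -1$ ($Y = 5 \left(- \frac{1}{5}\right) = -1$)
$x{\left(q,R \right)} = R q$
$t{\left(A \right)} = 6$ ($t{\left(A \right)} = 5 - -1 = 5 + 1 = 6$)
$t{\left(x{\left(0,-5 \right)} \right)} \left(-2041\right) - -24970 = 6 \left(-2041\right) - -24970 = -12246 + 24970 = 12724$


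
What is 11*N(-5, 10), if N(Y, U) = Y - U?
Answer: -165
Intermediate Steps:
11*N(-5, 10) = 11*(-5 - 1*10) = 11*(-5 - 10) = 11*(-15) = -165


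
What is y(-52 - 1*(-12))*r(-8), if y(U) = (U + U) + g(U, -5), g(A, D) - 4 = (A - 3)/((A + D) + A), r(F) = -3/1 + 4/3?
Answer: 2139/17 ≈ 125.82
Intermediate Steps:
r(F) = -5/3 (r(F) = -3*1 + 4*(1/3) = -3 + 4/3 = -5/3)
g(A, D) = 4 + (-3 + A)/(D + 2*A) (g(A, D) = 4 + (A - 3)/((A + D) + A) = 4 + (-3 + A)/(D + 2*A))
y(U) = 2*U + (-23 + 9*U)/(-5 + 2*U) (y(U) = (U + U) + (-3 + 4*(-5) + 9*U)/(-5 + 2*U) = 2*U + (-3 - 20 + 9*U)/(-5 + 2*U) = 2*U + (-23 + 9*U)/(-5 + 2*U))
y(-52 - 1*(-12))*r(-8) = ((-23 - (-52 - 1*(-12)) + 4*(-52 - 1*(-12))**2)/(-5 + 2*(-52 - 1*(-12))))*(-5/3) = ((-23 - (-52 + 12) + 4*(-52 + 12)**2)/(-5 + 2*(-52 + 12)))*(-5/3) = ((-23 - 1*(-40) + 4*(-40)**2)/(-5 + 2*(-40)))*(-5/3) = ((-23 + 40 + 4*1600)/(-5 - 80))*(-5/3) = ((-23 + 40 + 6400)/(-85))*(-5/3) = -1/85*6417*(-5/3) = -6417/85*(-5/3) = 2139/17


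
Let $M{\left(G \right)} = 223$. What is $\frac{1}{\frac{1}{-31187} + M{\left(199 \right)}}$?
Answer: $\frac{31187}{6954700} \approx 0.0044843$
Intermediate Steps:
$\frac{1}{\frac{1}{-31187} + M{\left(199 \right)}} = \frac{1}{\frac{1}{-31187} + 223} = \frac{1}{- \frac{1}{31187} + 223} = \frac{1}{\frac{6954700}{31187}} = \frac{31187}{6954700}$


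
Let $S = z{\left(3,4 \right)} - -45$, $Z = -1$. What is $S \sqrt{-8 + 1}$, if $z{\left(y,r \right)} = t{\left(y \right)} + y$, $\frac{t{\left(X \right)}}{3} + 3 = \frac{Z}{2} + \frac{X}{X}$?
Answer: $\frac{81 i \sqrt{7}}{2} \approx 107.15 i$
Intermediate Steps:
$t{\left(X \right)} = - \frac{15}{2}$ ($t{\left(X \right)} = -9 + 3 \left(- \frac{1}{2} + \frac{X}{X}\right) = -9 + 3 \left(\left(-1\right) \frac{1}{2} + 1\right) = -9 + 3 \left(- \frac{1}{2} + 1\right) = -9 + 3 \cdot \frac{1}{2} = -9 + \frac{3}{2} = - \frac{15}{2}$)
$z{\left(y,r \right)} = - \frac{15}{2} + y$
$S = \frac{81}{2}$ ($S = \left(- \frac{15}{2} + 3\right) - -45 = - \frac{9}{2} + 45 = \frac{81}{2} \approx 40.5$)
$S \sqrt{-8 + 1} = \frac{81 \sqrt{-8 + 1}}{2} = \frac{81 \sqrt{-7}}{2} = \frac{81 i \sqrt{7}}{2}$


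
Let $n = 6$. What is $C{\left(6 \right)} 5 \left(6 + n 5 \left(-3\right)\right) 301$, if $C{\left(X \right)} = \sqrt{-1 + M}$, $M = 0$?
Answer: $- 126420 i \approx - 1.2642 \cdot 10^{5} i$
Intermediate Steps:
$C{\left(X \right)} = i$ ($C{\left(X \right)} = \sqrt{-1 + 0} = \sqrt{-1} = i$)
$C{\left(6 \right)} 5 \left(6 + n 5 \left(-3\right)\right) 301 = i 5 \left(6 + 6 \cdot 5 \left(-3\right)\right) 301 = 5 i \left(6 + 30 \left(-3\right)\right) 301 = 5 i \left(6 - 90\right) 301 = 5 i \left(-84\right) 301 = - 420 i 301 = - 126420 i$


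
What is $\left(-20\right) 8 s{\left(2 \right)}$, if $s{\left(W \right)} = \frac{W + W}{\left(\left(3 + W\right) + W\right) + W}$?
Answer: $- \frac{640}{9} \approx -71.111$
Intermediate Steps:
$s{\left(W \right)} = \frac{2 W}{3 + 3 W}$ ($s{\left(W \right)} = \frac{2 W}{\left(3 + 2 W\right) + W} = \frac{2 W}{3 + 3 W}$)
$\left(-20\right) 8 s{\left(2 \right)} = \left(-20\right) 8 \cdot \frac{2}{3} \cdot 2 \frac{1}{1 + 2} = - 160 \cdot \frac{2}{3} \cdot 2 \cdot \frac{1}{3} = \left(-160\right) \frac{4}{9} = - \frac{640}{9}$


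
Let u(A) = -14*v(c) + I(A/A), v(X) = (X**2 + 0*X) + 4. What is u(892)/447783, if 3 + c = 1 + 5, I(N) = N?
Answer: -181/447783 ≈ -0.00040421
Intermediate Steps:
c = 3 (c = -3 + (1 + 5) = -3 + 6 = 3)
v(X) = 4 + X**2 (v(X) = (X**2 + 0) + 4 = X**2 + 4 = 4 + X**2)
u(A) = -181 (u(A) = -14*(4 + 3**2) + A/A = -14*(4 + 9) + 1 = -14*13 + 1 = -182 + 1 = -181)
u(892)/447783 = -181/447783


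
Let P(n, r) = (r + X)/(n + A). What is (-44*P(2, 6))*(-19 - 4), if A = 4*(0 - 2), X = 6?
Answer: -2024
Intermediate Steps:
A = -8 (A = 4*(-2) = -8)
P(n, r) = (6 + r)/(-8 + n) (P(n, r) = (r + 6)/(n - 8) = (6 + r)/(-8 + n))
(-44*P(2, 6))*(-19 - 4) = (-44*(6 + 6)/(-8 + 2))*(-19 - 4) = -44*12/(-6)*(-23) = -(-22)*12/3*(-23) = -44*(-2)*(-23) = 88*(-23) = -2024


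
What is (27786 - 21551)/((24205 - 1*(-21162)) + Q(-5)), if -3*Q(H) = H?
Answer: 18705/136106 ≈ 0.13743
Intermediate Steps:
Q(H) = -H/3
(27786 - 21551)/((24205 - 1*(-21162)) + Q(-5)) = (27786 - 21551)/((24205 - 1*(-21162)) - 1/3*(-5)) = 6235/((24205 + 21162) + 5/3) = 6235/(45367 + 5/3) = 6235/(136106/3) = 6235*(3/136106) = 18705/136106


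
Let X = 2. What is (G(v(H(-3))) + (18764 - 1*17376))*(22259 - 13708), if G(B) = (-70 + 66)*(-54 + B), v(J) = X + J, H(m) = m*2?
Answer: 13852620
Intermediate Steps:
H(m) = 2*m
v(J) = 2 + J
G(B) = 216 - 4*B (G(B) = -4*(-54 + B) = 216 - 4*B)
(G(v(H(-3))) + (18764 - 1*17376))*(22259 - 13708) = ((216 - 4*(2 + 2*(-3))) + (18764 - 1*17376))*(22259 - 13708) = ((216 - 4*(2 - 6)) + (18764 - 17376))*8551 = ((216 - 4*(-4)) + 1388)*8551 = ((216 + 16) + 1388)*8551 = (232 + 1388)*8551 = 1620*8551 = 13852620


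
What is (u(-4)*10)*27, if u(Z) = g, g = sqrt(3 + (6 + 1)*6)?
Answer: 810*sqrt(5) ≈ 1811.2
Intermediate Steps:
g = 3*sqrt(5) (g = sqrt(3 + 7*6) = sqrt(3 + 42) = sqrt(45) = 3*sqrt(5) ≈ 6.7082)
u(Z) = 3*sqrt(5)
(u(-4)*10)*27 = ((3*sqrt(5))*10)*27 = (30*sqrt(5))*27 = 810*sqrt(5)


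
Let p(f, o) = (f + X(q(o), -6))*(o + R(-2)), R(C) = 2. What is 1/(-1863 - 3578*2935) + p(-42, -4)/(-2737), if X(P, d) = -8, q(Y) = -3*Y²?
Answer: -1596936237/43708069895 ≈ -0.036536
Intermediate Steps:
p(f, o) = (-8 + f)*(2 + o) (p(f, o) = (f - 8)*(o + 2) = (-8 + f)*(2 + o))
1/(-1863 - 3578*2935) + p(-42, -4)/(-2737) = 1/(-1863 - 3578*2935) + (-16 - 8*(-4) + 2*(-42) - 42*(-4))/(-2737) = (1/2935)/(-5441) + (-16 + 32 - 84 + 168)*(-1/2737) = -1/5441*1/2935 + 100*(-1/2737) = -1/15969335 - 100/2737 = -1596936237/43708069895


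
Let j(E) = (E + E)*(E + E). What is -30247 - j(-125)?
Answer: -92747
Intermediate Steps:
j(E) = 4*E**2 (j(E) = (2*E)*(2*E) = 4*E**2)
-30247 - j(-125) = -30247 - 4*(-125)**2 = -30247 - 4*15625 = -30247 - 1*62500 = -30247 - 62500 = -92747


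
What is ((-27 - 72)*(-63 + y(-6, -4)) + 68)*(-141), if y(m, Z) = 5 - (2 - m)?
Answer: -930882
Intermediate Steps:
y(m, Z) = 3 + m (y(m, Z) = 5 + (-2 + m) = 3 + m)
((-27 - 72)*(-63 + y(-6, -4)) + 68)*(-141) = ((-27 - 72)*(-63 + (3 - 6)) + 68)*(-141) = (-99*(-63 - 3) + 68)*(-141) = (-99*(-66) + 68)*(-141) = (6534 + 68)*(-141) = 6602*(-141) = -930882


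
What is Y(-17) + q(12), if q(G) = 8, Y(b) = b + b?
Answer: -26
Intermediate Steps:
Y(b) = 2*b
Y(-17) + q(12) = 2*(-17) + 8 = -34 + 8 = -26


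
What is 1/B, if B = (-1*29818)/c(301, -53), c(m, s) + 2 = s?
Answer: 55/29818 ≈ 0.0018445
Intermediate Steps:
c(m, s) = -2 + s
B = 29818/55 (B = (-1*29818)/(-2 - 53) = -29818/(-55) = -29818*(-1/55) = 29818/55 ≈ 542.15)
1/B = 1/(29818/55) = 55/29818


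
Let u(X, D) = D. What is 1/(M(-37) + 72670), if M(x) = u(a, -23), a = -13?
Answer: 1/72647 ≈ 1.3765e-5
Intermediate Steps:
M(x) = -23
1/(M(-37) + 72670) = 1/(-23 + 72670) = 1/72647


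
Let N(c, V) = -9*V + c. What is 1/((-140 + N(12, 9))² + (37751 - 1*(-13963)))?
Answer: 1/95395 ≈ 1.0483e-5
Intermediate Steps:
N(c, V) = c - 9*V
1/((-140 + N(12, 9))² + (37751 - 1*(-13963))) = 1/((-140 + (12 - 9*9))² + (37751 - 1*(-13963))) = 1/((-140 + (12 - 81))² + (37751 + 13963)) = 1/((-140 - 69)² + 51714) = 1/((-209)² + 51714) = 1/(43681 + 51714) = 1/95395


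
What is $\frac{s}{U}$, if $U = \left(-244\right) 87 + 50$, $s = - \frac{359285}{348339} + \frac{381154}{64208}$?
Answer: $- \frac{54850915963}{236835167771568} \approx -0.0002316$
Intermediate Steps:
$s = \frac{54850915963}{11183075256}$ ($s = \left(-359285\right) \frac{1}{348339} + 381154 \cdot \frac{1}{64208} = - \frac{359285}{348339} + \frac{190577}{32104} = \frac{54850915963}{11183075256} \approx 4.9048$)
$U = -21178$ ($U = -21228 + 50 = -21178$)
$\frac{s}{U} = \frac{54850915963}{11183075256 \left(-21178\right)} = \frac{54850915963}{11183075256} \left(- \frac{1}{21178}\right) = - \frac{54850915963}{236835167771568}$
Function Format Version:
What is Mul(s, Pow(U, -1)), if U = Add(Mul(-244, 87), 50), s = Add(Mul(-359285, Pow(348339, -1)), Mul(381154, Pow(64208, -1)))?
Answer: Rational(-54850915963, 236835167771568) ≈ -0.00023160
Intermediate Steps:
s = Rational(54850915963, 11183075256) (s = Add(Mul(-359285, Rational(1, 348339)), Mul(381154, Rational(1, 64208))) = Add(Rational(-359285, 348339), Rational(190577, 32104)) = Rational(54850915963, 11183075256) ≈ 4.9048)
U = -21178 (U = Add(-21228, 50) = -21178)
Mul(s, Pow(U, -1)) = Mul(Rational(54850915963, 11183075256), Pow(-21178, -1)) = Mul(Rational(54850915963, 11183075256), Rational(-1, 21178)) = Rational(-54850915963, 236835167771568)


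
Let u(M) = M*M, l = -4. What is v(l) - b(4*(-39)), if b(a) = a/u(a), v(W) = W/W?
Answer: 157/156 ≈ 1.0064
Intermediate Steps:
v(W) = 1
u(M) = M²
b(a) = 1/a (b(a) = a/(a²) = a/a² = 1/a)
v(l) - b(4*(-39)) = 1 - 1/(4*(-39)) = 1 - 1/(-156) = 1 - 1*(-1/156) = 1 + 1/156 = 157/156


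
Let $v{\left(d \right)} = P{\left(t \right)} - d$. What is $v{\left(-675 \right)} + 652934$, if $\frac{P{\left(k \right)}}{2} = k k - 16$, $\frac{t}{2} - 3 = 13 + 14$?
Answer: $660777$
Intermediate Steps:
$t = 60$ ($t = 6 + 2 \left(13 + 14\right) = 6 + 2 \cdot 27 = 6 + 54 = 60$)
$P{\left(k \right)} = -32 + 2 k^{2}$ ($P{\left(k \right)} = 2 \left(k k - 16\right) = 2 \left(k^{2} - 16\right) = 2 \left(-16 + k^{2}\right) = -32 + 2 k^{2}$)
$v{\left(d \right)} = 7168 - d$ ($v{\left(d \right)} = \left(-32 + 2 \cdot 60^{2}\right) - d = \left(-32 + 2 \cdot 3600\right) - d = \left(-32 + 7200\right) - d = 7168 - d$)
$v{\left(-675 \right)} + 652934 = \left(7168 - -675\right) + 652934 = \left(7168 + 675\right) + 652934 = 7843 + 652934 = 660777$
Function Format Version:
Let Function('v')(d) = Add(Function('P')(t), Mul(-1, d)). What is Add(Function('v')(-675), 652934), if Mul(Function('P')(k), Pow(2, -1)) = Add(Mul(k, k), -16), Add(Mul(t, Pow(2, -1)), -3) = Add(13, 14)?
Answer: 660777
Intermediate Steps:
t = 60 (t = Add(6, Mul(2, Add(13, 14))) = Add(6, Mul(2, 27)) = Add(6, 54) = 60)
Function('P')(k) = Add(-32, Mul(2, Pow(k, 2))) (Function('P')(k) = Mul(2, Add(Mul(k, k), -16)) = Mul(2, Add(Pow(k, 2), -16)) = Mul(2, Add(-16, Pow(k, 2))) = Add(-32, Mul(2, Pow(k, 2))))
Function('v')(d) = Add(7168, Mul(-1, d)) (Function('v')(d) = Add(Add(-32, Mul(2, Pow(60, 2))), Mul(-1, d)) = Add(Add(-32, Mul(2, 3600)), Mul(-1, d)) = Add(Add(-32, 7200), Mul(-1, d)) = Add(7168, Mul(-1, d)))
Add(Function('v')(-675), 652934) = Add(Add(7168, Mul(-1, -675)), 652934) = Add(Add(7168, 675), 652934) = Add(7843, 652934) = 660777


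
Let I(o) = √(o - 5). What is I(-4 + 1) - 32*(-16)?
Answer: 512 + 2*I*√2 ≈ 512.0 + 2.8284*I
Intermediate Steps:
I(o) = √(-5 + o)
I(-4 + 1) - 32*(-16) = √(-5 + (-4 + 1)) - 32*(-16) = √(-5 - 3) + 512 = √(-8) + 512 = 2*I*√2 + 512 = 512 + 2*I*√2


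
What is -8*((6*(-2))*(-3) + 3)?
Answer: -312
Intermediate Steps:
-8*((6*(-2))*(-3) + 3) = -8*(-12*(-3) + 3) = -8*(36 + 3) = -8*39 = -312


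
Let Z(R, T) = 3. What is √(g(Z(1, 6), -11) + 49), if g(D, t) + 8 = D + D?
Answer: √47 ≈ 6.8557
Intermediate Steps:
g(D, t) = -8 + 2*D (g(D, t) = -8 + (D + D) = -8 + 2*D)
√(g(Z(1, 6), -11) + 49) = √((-8 + 2*3) + 49) = √((-8 + 6) + 49) = √(-2 + 49) = √47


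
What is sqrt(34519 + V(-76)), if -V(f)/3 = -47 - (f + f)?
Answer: 2*sqrt(8551) ≈ 184.94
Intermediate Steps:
V(f) = 141 + 6*f (V(f) = -3*(-47 - (f + f)) = -3*(-47 - 2*f) = 141 + 6*f)
sqrt(34519 + V(-76)) = sqrt(34519 + (141 + 6*(-76))) = sqrt(34519 + (141 - 456)) = sqrt(34519 - 315) = sqrt(34204) = 2*sqrt(8551)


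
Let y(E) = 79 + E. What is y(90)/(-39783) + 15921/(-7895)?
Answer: -634719398/314086785 ≈ -2.0208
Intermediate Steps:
y(90)/(-39783) + 15921/(-7895) = (79 + 90)/(-39783) + 15921/(-7895) = 169*(-1/39783) + 15921*(-1/7895) = -169/39783 - 15921/7895 = -634719398/314086785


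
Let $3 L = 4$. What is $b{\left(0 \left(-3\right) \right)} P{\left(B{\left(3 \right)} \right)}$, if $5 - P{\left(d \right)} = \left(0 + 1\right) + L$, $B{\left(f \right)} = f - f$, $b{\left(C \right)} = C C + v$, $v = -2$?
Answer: $- \frac{16}{3} \approx -5.3333$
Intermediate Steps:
$L = \frac{4}{3}$ ($L = \frac{1}{3} \cdot 4 = \frac{4}{3} \approx 1.3333$)
$b{\left(C \right)} = -2 + C^{2}$ ($b{\left(C \right)} = C C - 2 = C^{2} - 2 = -2 + C^{2}$)
$B{\left(f \right)} = 0$
$P{\left(d \right)} = \frac{8}{3}$ ($P{\left(d \right)} = 5 - \left(\left(0 + 1\right) + \frac{4}{3}\right) = 5 - \left(1 + \frac{4}{3}\right) = 5 - \frac{7}{3} = \frac{8}{3}$)
$b{\left(0 \left(-3\right) \right)} P{\left(B{\left(3 \right)} \right)} = \left(-2 + \left(0 \left(-3\right)\right)^{2}\right) \frac{8}{3} = \left(-2 + 0^{2}\right) \frac{8}{3} = \left(-2 + 0\right) \frac{8}{3} = \left(-2\right) \frac{8}{3} = - \frac{16}{3}$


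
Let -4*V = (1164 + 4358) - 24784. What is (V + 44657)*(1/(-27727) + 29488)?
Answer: 11556970709625/7922 ≈ 1.4588e+9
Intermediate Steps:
V = 9631/2 (V = -((1164 + 4358) - 24784)/4 = -(5522 - 24784)/4 = -¼*(-19262) = 9631/2 ≈ 4815.5)
(V + 44657)*(1/(-27727) + 29488) = (9631/2 + 44657)*(1/(-27727) + 29488) = 98945*(-1/27727 + 29488)/2 = (98945/2)*(817613775/27727) = 11556970709625/7922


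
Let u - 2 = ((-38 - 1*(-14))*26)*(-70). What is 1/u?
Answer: 1/43682 ≈ 2.2893e-5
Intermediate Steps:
u = 43682 (u = 2 + ((-38 - 1*(-14))*26)*(-70) = 2 + ((-38 + 14)*26)*(-70) = 2 - 24*26*(-70) = 2 - 624*(-70) = 2 + 43680 = 43682)
1/u = 1/43682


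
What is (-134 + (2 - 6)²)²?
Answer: 13924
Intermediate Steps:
(-134 + (2 - 6)²)² = (-134 + (-4)²)² = (-134 + 16)² = (-118)² = 13924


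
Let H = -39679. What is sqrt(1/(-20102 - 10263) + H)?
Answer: 2*I*sqrt(9146339091285)/30365 ≈ 199.2*I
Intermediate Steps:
sqrt(1/(-20102 - 10263) + H) = sqrt(1/(-20102 - 10263) - 39679) = sqrt(1/(-30365) - 39679) = sqrt(-1/30365 - 39679) = sqrt(-1204852836/30365) = 2*I*sqrt(9146339091285)/30365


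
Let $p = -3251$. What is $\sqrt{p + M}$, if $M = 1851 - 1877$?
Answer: $i \sqrt{3277} \approx 57.245 i$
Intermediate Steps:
$M = -26$ ($M = 1851 - 1877 = -26$)
$\sqrt{p + M} = \sqrt{-3251 - 26} = \sqrt{-3277} = i \sqrt{3277}$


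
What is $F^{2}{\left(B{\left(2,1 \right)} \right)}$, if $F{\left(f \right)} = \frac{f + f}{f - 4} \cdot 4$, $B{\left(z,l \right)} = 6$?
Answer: $576$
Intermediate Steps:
$F{\left(f \right)} = \frac{8 f}{-4 + f}$ ($F{\left(f \right)} = \frac{2 f}{-4 + f} 4 = \frac{8 f}{-4 + f}$)
$F^{2}{\left(B{\left(2,1 \right)} \right)} = \left(8 \cdot 6 \frac{1}{-4 + 6}\right)^{2} = \left(8 \cdot 6 \cdot \frac{1}{2}\right)^{2} = 24^{2} = 576$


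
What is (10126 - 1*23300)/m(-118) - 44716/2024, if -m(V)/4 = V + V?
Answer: -4304755/119416 ≈ -36.048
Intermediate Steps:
m(V) = -8*V (m(V) = -4*(V + V) = -8*V)
(10126 - 1*23300)/m(-118) - 44716/2024 = (10126 - 1*23300)/((-8*(-118))) - 44716/2024 = (10126 - 23300)/944 - 44716*1/2024 = -13174*1/944 - 11179/506 = -6587/472 - 11179/506 = -4304755/119416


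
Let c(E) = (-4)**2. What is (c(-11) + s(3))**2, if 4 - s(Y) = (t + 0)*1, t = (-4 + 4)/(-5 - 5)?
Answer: 400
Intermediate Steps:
c(E) = 16
t = 0 (t = 0/(-10) = 0*(-1/10) = 0)
s(Y) = 4 (s(Y) = 4 - (0 + 0) = 4 - 0 = 4 - 1*0 = 4 + 0 = 4)
(c(-11) + s(3))**2 = (16 + 4)**2 = 20**2 = 400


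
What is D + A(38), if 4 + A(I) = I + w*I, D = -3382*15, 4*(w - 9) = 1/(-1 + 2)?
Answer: -100689/2 ≈ -50345.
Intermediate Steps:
w = 37/4 (w = 9 + 1/(4*(-1 + 2)) = 9 + (1/4)/1 = 9 + (1/4)*1 = 9 + 1/4 = 37/4 ≈ 9.2500)
D = -50730
A(I) = -4 + 41*I/4 (A(I) = -4 + (I + 37*I/4) = -4 + 41*I/4)
D + A(38) = -50730 + (-4 + (41/4)*38) = -50730 + (-4 + 779/2) = -50730 + 771/2 = -100689/2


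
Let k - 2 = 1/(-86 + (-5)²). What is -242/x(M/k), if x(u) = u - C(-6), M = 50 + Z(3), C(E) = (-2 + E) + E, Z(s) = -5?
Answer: -29282/4439 ≈ -6.5965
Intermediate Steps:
C(E) = -2 + 2*E
k = 121/61 (k = 2 + 1/(-86 + (-5)²) = 2 + 1/(-86 + 25) = 2 + 1/(-61) = 2 - 1/61 = 121/61 ≈ 1.9836)
M = 45 (M = 50 - 5 = 45)
x(u) = 14 + u (x(u) = u - (-2 + 2*(-6)) = u - (-2 - 12) = u - 1*(-14) = u + 14 = 14 + u)
-242/x(M/k) = -242/(14 + 45/(121/61)) = -242/(14 + 45*(61/121)) = -242/(14 + 2745/121) = -242/4439/121 = -242*121/4439 = -29282/4439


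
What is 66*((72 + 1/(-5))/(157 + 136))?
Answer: 23694/1465 ≈ 16.173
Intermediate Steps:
66*((72 + 1/(-5))/(157 + 136)) = 66*((72 - ⅕)/293) = 66*((359/5)*(1/293)) = 66*(359/1465) = 23694/1465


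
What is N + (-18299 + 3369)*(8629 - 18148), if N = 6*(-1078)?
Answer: 142112202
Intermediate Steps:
N = -6468
N + (-18299 + 3369)*(8629 - 18148) = -6468 + (-18299 + 3369)*(8629 - 18148) = -6468 - 14930*(-9519) = -6468 + 142118670 = 142112202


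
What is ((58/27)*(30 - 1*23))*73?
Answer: 29638/27 ≈ 1097.7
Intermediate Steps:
((58/27)*(30 - 1*23))*73 = ((58*(1/27))*(30 - 23))*73 = ((58/27)*7)*73 = (406/27)*73 = 29638/27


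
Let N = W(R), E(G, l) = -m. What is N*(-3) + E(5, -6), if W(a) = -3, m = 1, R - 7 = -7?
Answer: 8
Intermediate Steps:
R = 0 (R = 7 - 7 = 0)
E(G, l) = -1 (E(G, l) = -1*1 = -1)
N = -3
N*(-3) + E(5, -6) = -3*(-3) - 1 = 9 - 1 = 8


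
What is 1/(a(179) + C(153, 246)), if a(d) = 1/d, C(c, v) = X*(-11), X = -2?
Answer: 179/3939 ≈ 0.045443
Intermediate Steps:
C(c, v) = 22 (C(c, v) = -2*(-11) = 22)
1/(a(179) + C(153, 246)) = 1/(1/179 + 22) = 1/(3939/179) = 179/3939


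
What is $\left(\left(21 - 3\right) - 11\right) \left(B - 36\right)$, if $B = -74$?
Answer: $-770$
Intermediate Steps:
$\left(\left(21 - 3\right) - 11\right) \left(B - 36\right) = \left(\left(21 - 3\right) - 11\right) \left(-74 - 36\right) = \left(18 - 11\right) \left(-110\right) = 7 \left(-110\right) = -770$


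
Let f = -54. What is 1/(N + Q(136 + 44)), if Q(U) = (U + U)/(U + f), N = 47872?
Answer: 7/335124 ≈ 2.0888e-5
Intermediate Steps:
Q(U) = 2*U/(-54 + U) (Q(U) = (U + U)/(U - 54) = (2*U)/(-54 + U) = 2*U/(-54 + U))
1/(N + Q(136 + 44)) = 1/(47872 + 2*(136 + 44)/(-54 + (136 + 44))) = 1/(47872 + 2*180/(-54 + 180)) = 1/(47872 + 2*180/126) = 1/(47872 + 2*180*(1/126)) = 1/(47872 + 20/7) = 1/(335124/7) = 7/335124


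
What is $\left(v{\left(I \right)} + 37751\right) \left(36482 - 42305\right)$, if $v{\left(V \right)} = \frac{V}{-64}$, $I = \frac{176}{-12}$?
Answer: $- \frac{3517206519}{16} \approx -2.1983 \cdot 10^{8}$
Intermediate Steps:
$I = - \frac{44}{3}$ ($I = 176 \left(- \frac{1}{12}\right) = - \frac{44}{3} \approx -14.667$)
$v{\left(V \right)} = - \frac{V}{64}$ ($v{\left(V \right)} = V \left(- \frac{1}{64}\right) = - \frac{V}{64}$)
$\left(v{\left(I \right)} + 37751\right) \left(36482 - 42305\right) = \left(\left(- \frac{1}{64}\right) \left(- \frac{44}{3}\right) + 37751\right) \left(36482 - 42305\right) = \left(\frac{11}{48} + 37751\right) \left(-5823\right) = \frac{1812059}{48} \left(-5823\right) = - \frac{3517206519}{16}$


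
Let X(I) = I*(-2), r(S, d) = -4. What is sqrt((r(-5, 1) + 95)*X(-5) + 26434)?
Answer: 4*sqrt(1709) ≈ 165.36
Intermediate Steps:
X(I) = -2*I
sqrt((r(-5, 1) + 95)*X(-5) + 26434) = sqrt((-4 + 95)*(-2*(-5)) + 26434) = sqrt(91*10 + 26434) = sqrt(910 + 26434) = sqrt(27344) = 4*sqrt(1709)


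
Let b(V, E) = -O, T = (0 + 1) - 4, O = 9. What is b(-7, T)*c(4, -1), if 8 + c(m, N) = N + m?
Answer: 45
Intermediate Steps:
c(m, N) = -8 + N + m (c(m, N) = -8 + (N + m) = -8 + N + m)
T = -3 (T = 1 - 4 = -3)
b(V, E) = -9 (b(V, E) = -1*9 = -9)
b(-7, T)*c(4, -1) = -9*(-8 - 1 + 4) = -9*(-5) = 45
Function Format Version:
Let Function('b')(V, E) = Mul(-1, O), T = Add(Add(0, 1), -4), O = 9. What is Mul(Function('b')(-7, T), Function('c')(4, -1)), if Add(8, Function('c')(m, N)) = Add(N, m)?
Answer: 45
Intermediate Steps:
Function('c')(m, N) = Add(-8, N, m) (Function('c')(m, N) = Add(-8, Add(N, m)) = Add(-8, N, m))
T = -3 (T = Add(1, -4) = -3)
Function('b')(V, E) = -9 (Function('b')(V, E) = Mul(-1, 9) = -9)
Mul(Function('b')(-7, T), Function('c')(4, -1)) = Mul(-9, Add(-8, -1, 4)) = Mul(-9, -5) = 45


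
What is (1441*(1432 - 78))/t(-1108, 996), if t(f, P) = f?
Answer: -975557/554 ≈ -1760.9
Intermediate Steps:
(1441*(1432 - 78))/t(-1108, 996) = (1441*(1432 - 78))/(-1108) = (1441*1354)*(-1/1108) = 1951114*(-1/1108) = -975557/554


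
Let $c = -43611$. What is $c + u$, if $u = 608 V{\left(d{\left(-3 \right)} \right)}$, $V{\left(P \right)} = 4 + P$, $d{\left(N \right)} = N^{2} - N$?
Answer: $-33883$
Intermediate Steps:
$u = 9728$ ($u = 608 \left(4 - 3 \left(-1 - 3\right)\right) = 608 \left(4 - -12\right) = 608 \left(4 + 12\right) = 608 \cdot 16 = 9728$)
$c + u = -43611 + 9728 = -33883$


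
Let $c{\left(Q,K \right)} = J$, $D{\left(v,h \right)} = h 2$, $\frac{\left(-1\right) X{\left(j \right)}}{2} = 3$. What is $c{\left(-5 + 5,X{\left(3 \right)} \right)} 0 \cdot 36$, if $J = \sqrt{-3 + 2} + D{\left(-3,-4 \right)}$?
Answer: $0$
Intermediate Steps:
$X{\left(j \right)} = -6$ ($X{\left(j \right)} = \left(-2\right) 3 = -6$)
$D{\left(v,h \right)} = 2 h$
$J = -8 + i$ ($J = \sqrt{-3 + 2} + 2 \left(-4\right) = \sqrt{-1} - 8 = i - 8 = -8 + i \approx -8.0 + 1.0 i$)
$c{\left(Q,K \right)} = -8 + i$
$c{\left(-5 + 5,X{\left(3 \right)} \right)} 0 \cdot 36 = \left(-8 + i\right) 0 \cdot 36 = 0 \cdot 36 = 0$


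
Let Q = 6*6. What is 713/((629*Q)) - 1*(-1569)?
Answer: 35529149/22644 ≈ 1569.0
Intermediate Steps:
Q = 36
713/((629*Q)) - 1*(-1569) = 713/((629*36)) - 1*(-1569) = 713/22644 + 1569 = 35529149/22644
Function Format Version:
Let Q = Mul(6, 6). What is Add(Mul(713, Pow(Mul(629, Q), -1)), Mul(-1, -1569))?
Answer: Rational(35529149, 22644) ≈ 1569.0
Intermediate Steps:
Q = 36
Add(Mul(713, Pow(Mul(629, Q), -1)), Mul(-1, -1569)) = Add(Mul(713, Pow(Mul(629, 36), -1)), Mul(-1, -1569)) = Add(Mul(713, Pow(22644, -1)), 1569) = Add(Mul(713, Rational(1, 22644)), 1569) = Add(Rational(713, 22644), 1569) = Rational(35529149, 22644)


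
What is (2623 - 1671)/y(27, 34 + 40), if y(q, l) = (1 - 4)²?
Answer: 952/9 ≈ 105.78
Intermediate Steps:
y(q, l) = 9 (y(q, l) = (-3)² = 9)
(2623 - 1671)/y(27, 34 + 40) = (2623 - 1671)/9 = 952*(⅑) = 952/9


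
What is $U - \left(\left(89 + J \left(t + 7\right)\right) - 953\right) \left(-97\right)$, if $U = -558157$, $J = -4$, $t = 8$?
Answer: $-647785$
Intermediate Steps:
$U - \left(\left(89 + J \left(t + 7\right)\right) - 953\right) \left(-97\right) = -558157 - \left(\left(89 - 4 \left(8 + 7\right)\right) - 953\right) \left(-97\right) = -558157 - \left(\left(89 - 60\right) - 953\right) \left(-97\right) = -558157 - \left(29 - 953\right) \left(-97\right) = -558157 - \left(-924\right) \left(-97\right) = -558157 - 89628 = -647785$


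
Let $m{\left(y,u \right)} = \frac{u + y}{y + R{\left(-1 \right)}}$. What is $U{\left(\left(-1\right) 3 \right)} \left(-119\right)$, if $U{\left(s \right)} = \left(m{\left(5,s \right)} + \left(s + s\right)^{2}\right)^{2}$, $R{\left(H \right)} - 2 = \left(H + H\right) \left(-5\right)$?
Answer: $- \frac{2638972}{17} \approx -1.5523 \cdot 10^{5}$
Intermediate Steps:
$R{\left(H \right)} = 2 - 10 H$ ($R{\left(H \right)} = 2 + \left(H + H\right) \left(-5\right) = 2 + 2 H \left(-5\right) = 2 - 10 H$)
$m{\left(y,u \right)} = \frac{u + y}{12 + y}$ ($m{\left(y,u \right)} = \frac{u + y}{y + \left(2 - -10\right)} = \frac{u + y}{y + \left(2 + 10\right)} = \frac{u + y}{y + 12} = \frac{u + y}{12 + y}$)
$U{\left(s \right)} = \left(\frac{5}{17} + 4 s^{2} + \frac{s}{17}\right)^{2}$ ($U{\left(s \right)} = \left(\frac{s + 5}{12 + 5} + \left(s + s\right)^{2}\right)^{2} = \left(\frac{5 + s}{17} + \left(2 s\right)^{2}\right)^{2} = \left(\frac{5 + s}{17} + 4 s^{2}\right)^{2} = \left(\left(\frac{5}{17} + \frac{s}{17}\right) + 4 s^{2}\right)^{2} = \left(\frac{5}{17} + 4 s^{2} + \frac{s}{17}\right)^{2}$)
$U{\left(\left(-1\right) 3 \right)} \left(-119\right) = \frac{\left(5 - 3 + 68 \left(\left(-1\right) 3\right)^{2}\right)^{2}}{289} \left(-119\right) = \frac{\left(5 - 3 + 68 \left(-3\right)^{2}\right)^{2}}{289} \left(-119\right) = \frac{\left(5 - 3 + 68 \cdot 9\right)^{2}}{289} \left(-119\right) = \frac{\left(5 - 3 + 612\right)^{2}}{289} \left(-119\right) = \frac{614^{2}}{289} \left(-119\right) = \frac{1}{289} \cdot 376996 \left(-119\right) = \frac{376996}{289} \left(-119\right) = - \frac{2638972}{17}$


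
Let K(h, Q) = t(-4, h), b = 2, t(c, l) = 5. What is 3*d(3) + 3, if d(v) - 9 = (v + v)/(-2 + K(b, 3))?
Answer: 36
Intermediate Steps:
K(h, Q) = 5
d(v) = 9 + 2*v/3 (d(v) = 9 + (v + v)/(-2 + 5) = 9 + (2*v)/3 = 9 + (2*v)*(⅓) = 9 + 2*v/3)
3*d(3) + 3 = 3*(9 + (⅔)*3) + 3 = 3*(9 + 2) + 3 = 3*11 + 3 = 33 + 3 = 36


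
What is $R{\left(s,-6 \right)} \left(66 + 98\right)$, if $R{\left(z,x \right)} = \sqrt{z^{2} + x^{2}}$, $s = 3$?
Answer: $492 \sqrt{5} \approx 1100.1$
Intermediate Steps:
$R{\left(z,x \right)} = \sqrt{x^{2} + z^{2}}$
$R{\left(s,-6 \right)} \left(66 + 98\right) = \sqrt{\left(-6\right)^{2} + 3^{2}} \left(66 + 98\right) = \sqrt{36 + 9} \cdot 164 = \sqrt{45} \cdot 164 = 3 \sqrt{5} \cdot 164 = 492 \sqrt{5}$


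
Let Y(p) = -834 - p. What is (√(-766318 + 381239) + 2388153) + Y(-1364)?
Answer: 2388683 + I*√385079 ≈ 2.3887e+6 + 620.55*I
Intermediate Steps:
(√(-766318 + 381239) + 2388153) + Y(-1364) = (√(-766318 + 381239) + 2388153) + (-834 - 1*(-1364)) = (√(-385079) + 2388153) + (-834 + 1364) = (I*√385079 + 2388153) + 530 = (2388153 + I*√385079) + 530 = 2388683 + I*√385079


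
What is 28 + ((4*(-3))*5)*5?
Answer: -272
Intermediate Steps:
28 + ((4*(-3))*5)*5 = 28 - 12*5*5 = 28 - 60*5 = 28 - 300 = -272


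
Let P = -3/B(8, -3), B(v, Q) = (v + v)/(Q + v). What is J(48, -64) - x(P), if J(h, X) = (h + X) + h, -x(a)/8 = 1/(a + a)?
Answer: 416/15 ≈ 27.733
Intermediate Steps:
B(v, Q) = 2*v/(Q + v) (B(v, Q) = (2*v)/(Q + v) = 2*v/(Q + v))
P = -15/16 (P = -3/(2*8/(-3 + 8)) = -3/(2*8/5) = -3/(2*8*(⅕)) = -3/16/5 = -3*5/16 = -15/16 ≈ -0.93750)
x(a) = -4/a (x(a) = -8/(a + a) = -8*1/(2*a) = -4/a)
J(h, X) = X + 2*h (J(h, X) = (X + h) + h = X + 2*h)
J(48, -64) - x(P) = (-64 + 2*48) - (-4)/(-15/16) = (-64 + 96) - (-4)*(-16)/15 = 32 - 1*64/15 = 32 - 64/15 = 416/15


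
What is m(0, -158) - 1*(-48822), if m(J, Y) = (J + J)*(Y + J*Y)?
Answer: 48822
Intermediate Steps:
m(J, Y) = 2*J*(Y + J*Y) (m(J, Y) = (2*J)*(Y + J*Y) = 2*J*(Y + J*Y))
m(0, -158) - 1*(-48822) = 2*0*(-158)*(1 + 0) - 1*(-48822) = 2*0*(-158)*1 + 48822 = 0 + 48822 = 48822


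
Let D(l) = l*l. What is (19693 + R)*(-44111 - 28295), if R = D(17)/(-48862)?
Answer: -34835941304631/24431 ≈ -1.4259e+9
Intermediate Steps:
D(l) = l**2
R = -289/48862 (R = 17**2/(-48862) = 289*(-1/48862) = -289/48862 ≈ -0.0059146)
(19693 + R)*(-44111 - 28295) = (19693 - 289/48862)*(-44111 - 28295) = (962239077/48862)*(-72406) = -34835941304631/24431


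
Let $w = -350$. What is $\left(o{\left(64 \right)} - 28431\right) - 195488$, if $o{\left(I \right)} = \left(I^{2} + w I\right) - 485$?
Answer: $-242708$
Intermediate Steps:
$o{\left(I \right)} = -485 + I^{2} - 350 I$ ($o{\left(I \right)} = \left(I^{2} - 350 I\right) - 485 = -485 + I^{2} - 350 I$)
$\left(o{\left(64 \right)} - 28431\right) - 195488 = \left(\left(-485 + 64^{2} - 22400\right) - 28431\right) - 195488 = \left(\left(-485 + 4096 - 22400\right) - 28431\right) - 195488 = \left(-18789 - 28431\right) - 195488 = -47220 - 195488 = -242708$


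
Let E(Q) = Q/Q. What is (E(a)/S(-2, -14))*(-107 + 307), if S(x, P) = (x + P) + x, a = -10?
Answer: -100/9 ≈ -11.111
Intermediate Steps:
E(Q) = 1
S(x, P) = P + 2*x (S(x, P) = (P + x) + x = P + 2*x)
(E(a)/S(-2, -14))*(-107 + 307) = (1/(-14 + 2*(-2)))*(-107 + 307) = (1/(-14 - 4))*200 = (1/(-18))*200 = (1*(-1/18))*200 = -1/18*200 = -100/9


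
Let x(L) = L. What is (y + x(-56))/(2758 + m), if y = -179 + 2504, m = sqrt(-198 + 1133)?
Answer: 6257902/7605629 - 2269*sqrt(935)/7605629 ≈ 0.81368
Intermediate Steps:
m = sqrt(935) ≈ 30.578
y = 2325
(y + x(-56))/(2758 + m) = (2325 - 56)/(2758 + sqrt(935)) = 2269/(2758 + sqrt(935))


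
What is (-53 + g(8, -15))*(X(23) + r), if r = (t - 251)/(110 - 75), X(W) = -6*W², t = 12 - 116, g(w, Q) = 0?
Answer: 1181317/7 ≈ 1.6876e+5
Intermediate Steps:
t = -104
r = -71/7 (r = (-104 - 251)/(110 - 75) = -355/35 = -355*1/35 = -71/7 ≈ -10.143)
(-53 + g(8, -15))*(X(23) + r) = (-53 + 0)*(-6*23² - 71/7) = -53*(-6*529 - 71/7) = -53*(-3174 - 71/7) = -53*(-22289/7) = 1181317/7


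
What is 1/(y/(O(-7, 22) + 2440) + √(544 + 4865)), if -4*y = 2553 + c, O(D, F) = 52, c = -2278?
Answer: 2741200/537443703191 + 298083072*√601/537443703191 ≈ 0.013602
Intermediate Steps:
y = -275/4 (y = -(2553 - 2278)/4 = -¼*275 = -275/4 ≈ -68.750)
1/(y/(O(-7, 22) + 2440) + √(544 + 4865)) = 1/(-275/(4*(52 + 2440)) + √(544 + 4865)) = 1/(-275/4/2492 + √5409) = 1/(-275/4*1/2492 + 3*√601) = 1/(-275/9968 + 3*√601)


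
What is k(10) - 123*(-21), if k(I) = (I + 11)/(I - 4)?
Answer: 5173/2 ≈ 2586.5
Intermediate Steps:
k(I) = (11 + I)/(-4 + I)
k(10) - 123*(-21) = (11 + 10)/(-4 + 10) - 123*(-21) = 21/6 + 2583 = (1/6)*21 + 2583 = 7/2 + 2583 = 5173/2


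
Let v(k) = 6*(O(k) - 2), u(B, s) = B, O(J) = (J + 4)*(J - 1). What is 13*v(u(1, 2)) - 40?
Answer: -196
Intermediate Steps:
O(J) = (-1 + J)*(4 + J) (O(J) = (4 + J)*(-1 + J) = (-1 + J)*(4 + J))
v(k) = -36 + 6*k**2 + 18*k (v(k) = 6*((-4 + k**2 + 3*k) - 2) = 6*(-6 + k**2 + 3*k) = -36 + 6*k**2 + 18*k)
13*v(u(1, 2)) - 40 = 13*(-36 + 6*1**2 + 18*1) - 40 = 13*(-36 + 6*1 + 18) - 40 = 13*(-36 + 6 + 18) - 40 = 13*(-12) - 40 = -156 - 40 = -196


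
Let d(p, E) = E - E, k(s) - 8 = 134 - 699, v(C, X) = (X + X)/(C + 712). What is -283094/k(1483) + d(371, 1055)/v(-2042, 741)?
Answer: 283094/557 ≈ 508.25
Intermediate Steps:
v(C, X) = 2*X/(712 + C) (v(C, X) = (2*X)/(712 + C) = 2*X/(712 + C))
k(s) = -557 (k(s) = 8 + (134 - 699) = 8 - 565 = -557)
d(p, E) = 0
-283094/k(1483) + d(371, 1055)/v(-2042, 741) = -283094/(-557) + 0/((2*741/(712 - 2042))) = -283094*(-1/557) + 0/((2*741/(-1330))) = 283094/557 + 0/((2*741*(-1/1330))) = 283094/557 + 0/(-39/35) = 283094/557 + 0*(-35/39) = 283094/557 + 0 = 283094/557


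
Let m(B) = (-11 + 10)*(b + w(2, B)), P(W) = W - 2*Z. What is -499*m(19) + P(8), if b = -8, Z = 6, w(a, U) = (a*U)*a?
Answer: 33928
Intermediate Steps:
w(a, U) = U*a² (w(a, U) = (U*a)*a = U*a²)
P(W) = -12 + W (P(W) = W - 2*6 = W - 12 = -12 + W)
m(B) = 8 - 4*B (m(B) = (-11 + 10)*(-8 + B*2²) = -(-8 + B*4) = -(-8 + 4*B) = 8 - 4*B)
-499*m(19) + P(8) = -499*(8 - 4*19) + (-12 + 8) = -499*(8 - 76) - 4 = -499*(-68) - 4 = 33932 - 4 = 33928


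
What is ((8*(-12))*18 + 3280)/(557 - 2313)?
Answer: -388/439 ≈ -0.88383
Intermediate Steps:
((8*(-12))*18 + 3280)/(557 - 2313) = (-96*18 + 3280)/(-1756) = (-1728 + 3280)*(-1/1756) = 1552*(-1/1756) = -388/439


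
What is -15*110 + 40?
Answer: -1610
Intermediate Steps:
-15*110 + 40 = -1650 + 40 = -1610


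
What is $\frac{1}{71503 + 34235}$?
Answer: $\frac{1}{105738} \approx 9.4573 \cdot 10^{-6}$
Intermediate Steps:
$\frac{1}{71503 + 34235} = \frac{1}{105738}$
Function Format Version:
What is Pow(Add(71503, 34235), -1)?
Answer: Rational(1, 105738) ≈ 9.4573e-6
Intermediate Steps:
Pow(Add(71503, 34235), -1) = Pow(105738, -1) = Rational(1, 105738)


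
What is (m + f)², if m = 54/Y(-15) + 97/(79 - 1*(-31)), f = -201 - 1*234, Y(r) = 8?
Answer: 8839948441/48400 ≈ 1.8264e+5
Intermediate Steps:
f = -435 (f = -201 - 234 = -435)
m = 1679/220 (m = 54/8 + 97/(79 - 1*(-31)) = 54*(⅛) + 97/(79 + 31) = 27/4 + 97/110 = 1679/220 ≈ 7.6318)
(m + f)² = (1679/220 - 435)² = (-94021/220)² = 8839948441/48400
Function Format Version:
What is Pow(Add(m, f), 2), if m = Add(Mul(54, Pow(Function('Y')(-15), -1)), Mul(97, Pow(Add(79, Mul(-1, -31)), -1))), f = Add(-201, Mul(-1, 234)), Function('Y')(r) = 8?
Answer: Rational(8839948441, 48400) ≈ 1.8264e+5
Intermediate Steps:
f = -435 (f = Add(-201, -234) = -435)
m = Rational(1679, 220) (m = Add(Mul(54, Pow(8, -1)), Mul(97, Pow(Add(79, Mul(-1, -31)), -1))) = Add(Mul(54, Rational(1, 8)), Mul(97, Pow(Add(79, 31), -1))) = Add(Rational(27, 4), Mul(97, Pow(110, -1))) = Add(Rational(27, 4), Mul(97, Rational(1, 110))) = Add(Rational(27, 4), Rational(97, 110)) = Rational(1679, 220) ≈ 7.6318)
Pow(Add(m, f), 2) = Pow(Add(Rational(1679, 220), -435), 2) = Pow(Rational(-94021, 220), 2) = Rational(8839948441, 48400)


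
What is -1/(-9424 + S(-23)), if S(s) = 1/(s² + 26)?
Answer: 555/5230319 ≈ 0.00010611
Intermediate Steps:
S(s) = 1/(26 + s²)
-1/(-9424 + S(-23)) = -1/(-9424 + 1/(26 + (-23)²)) = -1/(-9424 + 1/(26 + 529)) = -1/(-9424 + 1/555) = -1/(-5230319/555) = -1*(-555/5230319) = 555/5230319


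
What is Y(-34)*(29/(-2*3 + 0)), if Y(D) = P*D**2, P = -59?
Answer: 988958/3 ≈ 3.2965e+5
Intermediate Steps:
Y(D) = -59*D**2
Y(-34)*(29/(-2*3 + 0)) = (-59*(-34)**2)*(29/(-2*3 + 0)) = (-59*1156)*(29/(-6 + 0)) = -1977916/(-6) = -1977916*(-1)/6 = -68204*(-29/6) = 988958/3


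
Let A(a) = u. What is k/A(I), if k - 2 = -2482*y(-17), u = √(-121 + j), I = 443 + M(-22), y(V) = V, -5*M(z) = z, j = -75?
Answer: -3014*I ≈ -3014.0*I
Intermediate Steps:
M(z) = -z/5
I = 2237/5 (I = 443 - ⅕*(-22) = 443 + 22/5 = 2237/5 ≈ 447.40)
u = 14*I (u = √(-121 - 75) = √(-196) = 14*I ≈ 14.0*I)
A(a) = 14*I
k = 42196 (k = 2 - 2482*(-17) = 2 + 42194 = 42196)
k/A(I) = 42196/((14*I)) = 42196*(-I/14) = -3014*I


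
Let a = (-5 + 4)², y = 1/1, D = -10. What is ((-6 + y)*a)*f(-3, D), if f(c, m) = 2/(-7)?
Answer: 10/7 ≈ 1.4286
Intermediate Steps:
y = 1
a = 1 (a = (-1)² = 1)
f(c, m) = -2/7 (f(c, m) = 2*(-⅐) = -2/7)
((-6 + y)*a)*f(-3, D) = ((-6 + 1)*1)*(-2/7) = -5*1*(-2/7) = -5*(-2/7) = 10/7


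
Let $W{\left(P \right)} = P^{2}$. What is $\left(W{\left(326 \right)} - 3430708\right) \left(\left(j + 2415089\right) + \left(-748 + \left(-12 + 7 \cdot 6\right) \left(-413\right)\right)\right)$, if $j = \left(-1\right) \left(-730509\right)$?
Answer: $-10413650262720$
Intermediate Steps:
$j = 730509$
$\left(W{\left(326 \right)} - 3430708\right) \left(\left(j + 2415089\right) + \left(-748 + \left(-12 + 7 \cdot 6\right) \left(-413\right)\right)\right) = \left(326^{2} - 3430708\right) \left(\left(730509 + 2415089\right) + \left(-748 + \left(-12 + 7 \cdot 6\right) \left(-413\right)\right)\right) = \left(106276 - 3430708\right) \left(3145598 + \left(-748 + \left(-12 + 42\right) \left(-413\right)\right)\right) = - 3324432 \left(3145598 + \left(-748 + 30 \left(-413\right)\right)\right) = - 3324432 \left(3145598 - 13138\right) = \left(-3324432\right) 3132460 = -10413650262720$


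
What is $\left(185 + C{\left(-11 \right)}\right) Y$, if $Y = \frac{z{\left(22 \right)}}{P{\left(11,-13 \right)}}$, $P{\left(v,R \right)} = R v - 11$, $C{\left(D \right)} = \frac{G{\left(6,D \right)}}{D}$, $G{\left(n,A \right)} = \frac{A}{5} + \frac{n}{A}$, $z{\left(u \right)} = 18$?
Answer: $- \frac{1008684}{46585} \approx -21.653$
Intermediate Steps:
$G{\left(n,A \right)} = \frac{A}{5} + \frac{n}{A}$ ($G{\left(n,A \right)} = A \frac{1}{5} + \frac{n}{A} = \frac{A}{5} + \frac{n}{A}$)
$C{\left(D \right)} = \frac{\frac{6}{D} + \frac{D}{5}}{D}$ ($C{\left(D \right)} = \frac{\frac{D}{5} + \frac{6}{D}}{D} = \frac{\frac{6}{D} + \frac{D}{5}}{D}$)
$P{\left(v,R \right)} = -11 + R v$
$Y = - \frac{9}{77}$ ($Y = \frac{18}{-11 - 143} = \frac{18}{-154} = 18 \left(- \frac{1}{154}\right) = - \frac{9}{77} \approx -0.11688$)
$\left(185 + C{\left(-11 \right)}\right) Y = \left(185 + \left(\frac{1}{5} + \frac{6}{121}\right)\right) \left(- \frac{9}{77}\right) = \left(185 + \frac{151}{605}\right) \left(- \frac{9}{77}\right) = \frac{112076}{605} \left(- \frac{9}{77}\right) = - \frac{1008684}{46585}$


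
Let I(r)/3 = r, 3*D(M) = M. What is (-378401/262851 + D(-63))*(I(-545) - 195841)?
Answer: 1164767161472/262851 ≈ 4.4313e+6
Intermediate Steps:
D(M) = M/3
I(r) = 3*r
(-378401/262851 + D(-63))*(I(-545) - 195841) = (-378401/262851 + (1/3)*(-63))*(3*(-545) - 195841) = (-378401*1/262851 - 21)*(-1635 - 195841) = (-378401/262851 - 21)*(-197476) = -5898272/262851*(-197476) = 1164767161472/262851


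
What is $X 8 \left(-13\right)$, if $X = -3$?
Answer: $312$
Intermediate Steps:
$X 8 \left(-13\right) = \left(-3\right) 8 \left(-13\right) = \left(-24\right) \left(-13\right) = 312$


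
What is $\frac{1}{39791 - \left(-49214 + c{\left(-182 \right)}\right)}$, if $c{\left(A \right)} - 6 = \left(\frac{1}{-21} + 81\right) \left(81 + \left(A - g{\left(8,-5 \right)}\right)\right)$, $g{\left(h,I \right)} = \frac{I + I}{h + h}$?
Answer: $\frac{42}{4079233} \approx 1.0296 \cdot 10^{-5}$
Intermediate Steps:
$g{\left(h,I \right)} = \frac{I}{h}$ ($g{\left(h,I \right)} = \frac{2 I}{2 h} = 2 I \frac{1}{2 h} = \frac{I}{h}$)
$c{\left(A \right)} = \frac{277777}{42} + \frac{1700 A}{21}$ ($c{\left(A \right)} = 6 + \left(\frac{1}{-21} + 81\right) \left(81 + \left(A - - \frac{5}{8}\right)\right) = 6 + \left(- \frac{1}{21} + 81\right) \left(81 + \left(A - \left(-5\right) \frac{1}{8}\right)\right) = 6 + \frac{1700 \left(81 + \left(A - - \frac{5}{8}\right)\right)}{21} = 6 + \frac{1700 \left(81 + \left(A + \frac{5}{8}\right)\right)}{21} = 6 + \frac{1700 \left(81 + \left(\frac{5}{8} + A\right)\right)}{21} = 6 + \frac{1700 \left(\frac{653}{8} + A\right)}{21} = 6 + \left(\frac{277525}{42} + \frac{1700 A}{21}\right) = \frac{277777}{42} + \frac{1700 A}{21}$)
$\frac{1}{39791 - \left(-49214 + c{\left(-182 \right)}\right)} = \frac{1}{39791 + \left(49214 - \left(\frac{277777}{42} + \frac{1700}{21} \left(-182\right)\right)\right)} = \frac{1}{39791 + \left(49214 - \left(\frac{277777}{42} - \frac{44200}{3}\right)\right)} = \frac{1}{39791 + \left(49214 - - \frac{341023}{42}\right)} = \frac{1}{39791 + \left(49214 + \frac{341023}{42}\right)} = \frac{1}{39791 + \frac{2408011}{42}} = \frac{1}{\frac{4079233}{42}} = \frac{42}{4079233}$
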